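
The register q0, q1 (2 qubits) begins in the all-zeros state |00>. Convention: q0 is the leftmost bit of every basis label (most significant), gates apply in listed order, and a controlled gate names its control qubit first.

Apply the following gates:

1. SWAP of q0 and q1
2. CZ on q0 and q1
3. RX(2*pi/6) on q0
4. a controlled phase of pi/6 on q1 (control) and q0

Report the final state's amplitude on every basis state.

After the circuit, the state carries amplitude sqrt(3)/2 on |00>, 0 on |01>, -I/2 on |10>, 0 on |11>.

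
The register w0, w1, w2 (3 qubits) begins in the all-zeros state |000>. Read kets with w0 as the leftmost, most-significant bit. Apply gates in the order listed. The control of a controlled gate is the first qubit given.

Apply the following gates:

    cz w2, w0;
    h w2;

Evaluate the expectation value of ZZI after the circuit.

The observable ZZI averages to 1.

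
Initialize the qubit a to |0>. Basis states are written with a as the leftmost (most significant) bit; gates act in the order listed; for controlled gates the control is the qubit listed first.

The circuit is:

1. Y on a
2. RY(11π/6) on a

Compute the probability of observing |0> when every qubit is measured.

A full measurement returns |0> with probability 1/2 - sqrt(3)/4.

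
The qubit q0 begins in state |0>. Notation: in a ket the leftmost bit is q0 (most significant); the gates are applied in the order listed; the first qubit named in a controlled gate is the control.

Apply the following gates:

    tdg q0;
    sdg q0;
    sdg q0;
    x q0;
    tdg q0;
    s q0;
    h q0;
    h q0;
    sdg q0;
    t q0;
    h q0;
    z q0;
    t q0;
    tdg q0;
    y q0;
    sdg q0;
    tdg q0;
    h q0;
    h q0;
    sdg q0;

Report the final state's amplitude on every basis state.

The final amplitudes are -sqrt(2)*I/2 on |0>, -sqrt(2)*exp(I*pi/4)/2 on |1>. Key observation: gates 5-10 undo each other exactly, leaving only the rest of the circuit to track.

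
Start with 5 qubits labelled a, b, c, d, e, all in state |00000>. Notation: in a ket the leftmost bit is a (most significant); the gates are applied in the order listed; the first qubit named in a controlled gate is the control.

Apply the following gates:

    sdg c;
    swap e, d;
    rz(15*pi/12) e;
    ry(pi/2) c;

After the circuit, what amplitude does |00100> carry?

The amplitude on |00100> is -sqrt(2)*exp(3*I*pi/8)/2.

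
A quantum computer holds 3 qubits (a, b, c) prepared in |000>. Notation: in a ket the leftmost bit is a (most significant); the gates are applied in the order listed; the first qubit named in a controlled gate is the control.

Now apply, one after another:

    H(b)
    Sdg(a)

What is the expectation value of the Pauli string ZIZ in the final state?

The expectation value of ZIZ is 1.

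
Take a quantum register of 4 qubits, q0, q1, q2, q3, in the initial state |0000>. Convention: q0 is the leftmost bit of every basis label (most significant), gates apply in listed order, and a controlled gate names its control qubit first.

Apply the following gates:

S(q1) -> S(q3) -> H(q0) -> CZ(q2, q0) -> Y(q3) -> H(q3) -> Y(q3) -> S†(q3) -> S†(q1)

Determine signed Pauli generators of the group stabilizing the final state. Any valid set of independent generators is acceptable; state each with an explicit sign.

The final state is stabilized by the group generated by +XIII, -IIIY, +IZII, +IIZI; other independent generating sets are equally valid.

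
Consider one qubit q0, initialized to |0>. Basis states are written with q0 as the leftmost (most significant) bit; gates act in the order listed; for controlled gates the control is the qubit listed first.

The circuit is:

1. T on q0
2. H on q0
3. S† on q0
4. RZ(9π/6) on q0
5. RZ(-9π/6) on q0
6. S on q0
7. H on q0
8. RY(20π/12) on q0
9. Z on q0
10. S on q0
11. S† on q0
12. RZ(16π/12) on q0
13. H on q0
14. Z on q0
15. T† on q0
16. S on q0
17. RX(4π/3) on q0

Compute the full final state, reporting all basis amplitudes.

The resulting statevector has amplitude -sqrt(6)*exp(5*I*pi/12)/8 - sqrt(6)*exp(I*pi/3)/8 - 3*sqrt(2)*exp(I*pi/12)/8 + sqrt(2)*exp(2*I*pi/3)/8 on |0>, -3*sqrt(2)*exp(5*I*pi/6)/8 - sqrt(6)*exp(I*pi/6)/8 + sqrt(2)*exp(11*I*pi/12)/8 + sqrt(6)*exp(7*I*pi/12)/8 on |1>. Key observation: the block from step 2 through step 7 cancels to the identity and can be dropped.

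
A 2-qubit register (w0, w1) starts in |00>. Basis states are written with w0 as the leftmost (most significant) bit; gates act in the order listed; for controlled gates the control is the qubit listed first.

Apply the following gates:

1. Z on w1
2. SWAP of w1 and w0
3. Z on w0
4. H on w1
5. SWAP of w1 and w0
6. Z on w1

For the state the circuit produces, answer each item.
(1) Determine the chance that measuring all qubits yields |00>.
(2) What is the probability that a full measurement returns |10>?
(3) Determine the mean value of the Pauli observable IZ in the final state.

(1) The probability of measuring |00> is 1/2.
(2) A full measurement returns |10> with probability 1/2.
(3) In the final state, IZ has expectation 1.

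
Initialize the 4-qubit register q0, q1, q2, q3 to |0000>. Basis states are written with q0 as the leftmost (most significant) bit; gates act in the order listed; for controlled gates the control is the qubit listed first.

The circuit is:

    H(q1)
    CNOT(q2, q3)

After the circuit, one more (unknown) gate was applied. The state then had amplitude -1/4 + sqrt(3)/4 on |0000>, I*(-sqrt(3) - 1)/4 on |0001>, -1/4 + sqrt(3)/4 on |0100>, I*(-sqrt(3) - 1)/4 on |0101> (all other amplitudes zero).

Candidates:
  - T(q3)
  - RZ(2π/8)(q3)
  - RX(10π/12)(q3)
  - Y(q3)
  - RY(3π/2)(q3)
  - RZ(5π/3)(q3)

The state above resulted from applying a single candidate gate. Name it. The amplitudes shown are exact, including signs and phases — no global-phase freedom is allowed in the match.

The applied gate was RX(10π/12)(q3).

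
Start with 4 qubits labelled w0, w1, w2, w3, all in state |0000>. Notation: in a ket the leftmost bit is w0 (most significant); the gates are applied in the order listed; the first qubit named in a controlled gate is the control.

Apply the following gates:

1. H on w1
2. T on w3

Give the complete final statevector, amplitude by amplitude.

The final amplitudes are sqrt(2)/2 on |0000>, sqrt(2)/2 on |0100>, and 0 on every other basis state.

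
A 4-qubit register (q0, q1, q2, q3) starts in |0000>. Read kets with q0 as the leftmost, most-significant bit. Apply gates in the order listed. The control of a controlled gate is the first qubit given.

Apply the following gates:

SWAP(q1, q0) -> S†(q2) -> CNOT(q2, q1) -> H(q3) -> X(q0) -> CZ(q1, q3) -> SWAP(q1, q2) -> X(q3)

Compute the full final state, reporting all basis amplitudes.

After the circuit, the state carries amplitude sqrt(2)/2 on |1000>, sqrt(2)/2 on |1001>, and 0 on every other basis state.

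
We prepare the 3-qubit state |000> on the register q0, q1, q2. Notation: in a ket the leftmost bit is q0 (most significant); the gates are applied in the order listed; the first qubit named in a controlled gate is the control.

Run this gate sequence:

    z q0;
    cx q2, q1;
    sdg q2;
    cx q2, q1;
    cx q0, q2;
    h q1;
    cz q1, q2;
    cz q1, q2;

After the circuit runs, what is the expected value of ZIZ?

The expectation value of ZIZ is 1. Key observation: gates 7-8 undo each other exactly, leaving only the rest of the circuit to track.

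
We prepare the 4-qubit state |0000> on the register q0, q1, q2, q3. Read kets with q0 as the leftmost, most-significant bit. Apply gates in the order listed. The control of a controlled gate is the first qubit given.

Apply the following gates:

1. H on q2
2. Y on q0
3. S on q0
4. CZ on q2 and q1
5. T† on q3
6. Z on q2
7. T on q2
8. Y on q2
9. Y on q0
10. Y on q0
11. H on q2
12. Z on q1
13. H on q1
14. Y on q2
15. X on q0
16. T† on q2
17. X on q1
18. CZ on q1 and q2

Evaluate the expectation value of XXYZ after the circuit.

The observable XXYZ averages to 0.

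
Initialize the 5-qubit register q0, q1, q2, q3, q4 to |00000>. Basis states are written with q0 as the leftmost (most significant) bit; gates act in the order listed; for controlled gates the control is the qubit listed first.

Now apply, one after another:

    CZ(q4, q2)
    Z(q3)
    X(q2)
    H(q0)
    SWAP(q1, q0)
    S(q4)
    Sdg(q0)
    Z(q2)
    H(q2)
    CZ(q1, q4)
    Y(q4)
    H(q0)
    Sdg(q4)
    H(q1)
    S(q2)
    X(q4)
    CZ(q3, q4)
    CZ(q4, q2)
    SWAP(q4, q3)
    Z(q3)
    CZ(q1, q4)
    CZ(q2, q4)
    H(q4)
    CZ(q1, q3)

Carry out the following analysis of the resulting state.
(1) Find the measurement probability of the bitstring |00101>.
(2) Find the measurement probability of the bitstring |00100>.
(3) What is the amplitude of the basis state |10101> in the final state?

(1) The probability of measuring |00101> is 1/8.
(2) The probability of measuring |00100> is 1/8.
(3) The final state's coefficient on |10101> equals sqrt(2)*I/4.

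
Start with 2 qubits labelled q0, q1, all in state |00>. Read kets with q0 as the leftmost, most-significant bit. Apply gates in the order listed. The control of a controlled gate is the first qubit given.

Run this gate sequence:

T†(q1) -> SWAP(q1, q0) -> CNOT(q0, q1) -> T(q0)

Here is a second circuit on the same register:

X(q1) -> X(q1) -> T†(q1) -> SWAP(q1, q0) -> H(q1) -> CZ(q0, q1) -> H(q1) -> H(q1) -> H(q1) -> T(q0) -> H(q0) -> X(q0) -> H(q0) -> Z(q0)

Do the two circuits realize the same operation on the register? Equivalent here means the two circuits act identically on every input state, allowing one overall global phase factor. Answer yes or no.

Yes: on every input state the two circuits agree up to one overall phase factor.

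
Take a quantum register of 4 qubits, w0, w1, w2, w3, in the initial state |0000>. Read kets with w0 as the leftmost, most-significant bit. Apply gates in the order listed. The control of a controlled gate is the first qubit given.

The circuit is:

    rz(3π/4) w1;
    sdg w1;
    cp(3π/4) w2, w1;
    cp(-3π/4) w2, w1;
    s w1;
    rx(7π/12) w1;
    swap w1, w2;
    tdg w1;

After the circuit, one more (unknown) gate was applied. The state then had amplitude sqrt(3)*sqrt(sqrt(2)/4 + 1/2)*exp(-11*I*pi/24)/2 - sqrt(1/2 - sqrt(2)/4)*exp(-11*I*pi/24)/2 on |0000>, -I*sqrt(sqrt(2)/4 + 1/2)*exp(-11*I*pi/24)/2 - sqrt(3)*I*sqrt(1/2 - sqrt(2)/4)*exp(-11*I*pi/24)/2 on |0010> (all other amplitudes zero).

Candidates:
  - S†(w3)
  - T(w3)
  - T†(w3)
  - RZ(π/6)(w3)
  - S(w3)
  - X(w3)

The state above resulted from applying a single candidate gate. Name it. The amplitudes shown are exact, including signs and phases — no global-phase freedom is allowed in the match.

The applied gate was RZ(π/6)(w3). Key observation: gates 2-5 undo each other exactly, leaving only the rest of the circuit to track.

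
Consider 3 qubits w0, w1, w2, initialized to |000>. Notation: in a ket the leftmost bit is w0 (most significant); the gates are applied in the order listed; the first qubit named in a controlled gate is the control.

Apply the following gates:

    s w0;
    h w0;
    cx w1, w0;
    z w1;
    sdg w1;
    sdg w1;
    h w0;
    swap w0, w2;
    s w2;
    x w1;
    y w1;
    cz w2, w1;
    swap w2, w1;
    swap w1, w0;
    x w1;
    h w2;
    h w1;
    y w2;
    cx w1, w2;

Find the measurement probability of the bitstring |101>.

A full measurement returns |101> with probability 0.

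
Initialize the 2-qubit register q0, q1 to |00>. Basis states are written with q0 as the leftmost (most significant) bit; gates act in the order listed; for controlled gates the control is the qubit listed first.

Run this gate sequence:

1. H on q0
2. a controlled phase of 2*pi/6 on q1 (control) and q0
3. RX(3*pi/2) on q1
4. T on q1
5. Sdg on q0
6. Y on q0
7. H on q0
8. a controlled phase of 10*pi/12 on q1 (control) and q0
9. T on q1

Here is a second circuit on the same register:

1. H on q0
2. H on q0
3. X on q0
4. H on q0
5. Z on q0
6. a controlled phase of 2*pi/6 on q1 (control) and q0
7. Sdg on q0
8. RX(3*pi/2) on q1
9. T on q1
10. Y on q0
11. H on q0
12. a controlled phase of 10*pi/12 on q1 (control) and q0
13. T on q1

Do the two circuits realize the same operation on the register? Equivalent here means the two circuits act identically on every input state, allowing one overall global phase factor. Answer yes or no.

Yes, they are equivalent — the unitaries differ by at most a global phase.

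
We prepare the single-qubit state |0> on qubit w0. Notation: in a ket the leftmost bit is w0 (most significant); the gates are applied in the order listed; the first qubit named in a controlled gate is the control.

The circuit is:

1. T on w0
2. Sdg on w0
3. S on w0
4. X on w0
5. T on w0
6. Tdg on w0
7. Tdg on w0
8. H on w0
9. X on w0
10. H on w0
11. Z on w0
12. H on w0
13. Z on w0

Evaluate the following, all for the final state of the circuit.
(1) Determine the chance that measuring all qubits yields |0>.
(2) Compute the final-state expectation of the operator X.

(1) A full measurement returns |0> with probability 1/2. Key observation: steps 8-11 multiply out to the identity, so the circuit reduces to the remaining gates.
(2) The observable X averages to 1.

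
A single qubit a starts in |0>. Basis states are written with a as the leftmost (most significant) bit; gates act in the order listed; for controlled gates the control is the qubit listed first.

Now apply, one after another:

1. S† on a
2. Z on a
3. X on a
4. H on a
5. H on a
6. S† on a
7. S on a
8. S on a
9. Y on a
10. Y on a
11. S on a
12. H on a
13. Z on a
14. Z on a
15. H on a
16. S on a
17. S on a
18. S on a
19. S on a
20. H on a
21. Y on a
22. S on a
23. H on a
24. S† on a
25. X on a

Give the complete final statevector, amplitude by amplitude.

The resulting statevector has amplitude -1/2 + I/2 on |0>, 1/2 - I/2 on |1>. Key observation: steps 16-19 multiply out to the identity, so the circuit reduces to the remaining gates.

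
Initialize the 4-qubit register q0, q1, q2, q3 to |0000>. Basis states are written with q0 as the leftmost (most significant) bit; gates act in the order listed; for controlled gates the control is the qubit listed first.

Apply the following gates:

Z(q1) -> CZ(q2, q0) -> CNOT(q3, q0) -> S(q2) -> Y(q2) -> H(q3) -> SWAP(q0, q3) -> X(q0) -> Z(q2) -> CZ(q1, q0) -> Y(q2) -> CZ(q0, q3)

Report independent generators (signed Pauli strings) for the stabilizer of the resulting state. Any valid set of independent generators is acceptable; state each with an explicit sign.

One valid set of independent stabilizer generators is +XIII, +IZII, +IIZI, +IIIZ (any independent generating set of the same group is equally correct).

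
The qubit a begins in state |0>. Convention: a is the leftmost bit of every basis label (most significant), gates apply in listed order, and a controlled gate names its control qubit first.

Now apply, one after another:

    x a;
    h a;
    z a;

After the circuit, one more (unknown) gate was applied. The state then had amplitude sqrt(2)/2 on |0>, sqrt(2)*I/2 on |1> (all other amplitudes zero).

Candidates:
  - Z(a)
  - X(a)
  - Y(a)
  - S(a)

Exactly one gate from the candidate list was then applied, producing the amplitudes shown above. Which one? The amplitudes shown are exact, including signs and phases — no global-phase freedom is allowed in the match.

The unique candidate consistent with the amplitudes is S(a).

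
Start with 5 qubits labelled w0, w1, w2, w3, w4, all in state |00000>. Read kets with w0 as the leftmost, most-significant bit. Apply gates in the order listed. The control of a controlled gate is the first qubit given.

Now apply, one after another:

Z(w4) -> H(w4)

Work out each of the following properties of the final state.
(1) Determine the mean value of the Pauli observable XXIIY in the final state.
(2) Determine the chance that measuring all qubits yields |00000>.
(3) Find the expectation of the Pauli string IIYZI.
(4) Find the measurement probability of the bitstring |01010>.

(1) In the final state, XXIIY has expectation 0.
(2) The probability of measuring |00000> is 1/2.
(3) The observable IIYZI averages to 0.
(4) Outcome |01010> occurs with probability 0.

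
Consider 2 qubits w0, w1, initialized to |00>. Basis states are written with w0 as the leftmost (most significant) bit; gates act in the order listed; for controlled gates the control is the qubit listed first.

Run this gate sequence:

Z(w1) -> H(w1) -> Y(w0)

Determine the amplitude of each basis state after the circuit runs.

After the circuit, the state carries amplitude 0 on |00>, 0 on |01>, sqrt(2)*I/2 on |10>, sqrt(2)*I/2 on |11>.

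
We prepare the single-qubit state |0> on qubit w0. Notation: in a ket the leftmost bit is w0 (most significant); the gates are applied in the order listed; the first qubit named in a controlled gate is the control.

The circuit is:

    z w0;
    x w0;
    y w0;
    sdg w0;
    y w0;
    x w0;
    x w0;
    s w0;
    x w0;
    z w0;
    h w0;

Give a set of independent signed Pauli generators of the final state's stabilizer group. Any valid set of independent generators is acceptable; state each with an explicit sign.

One valid set of independent stabilizer generators is +X (any independent generating set of the same group is equally correct).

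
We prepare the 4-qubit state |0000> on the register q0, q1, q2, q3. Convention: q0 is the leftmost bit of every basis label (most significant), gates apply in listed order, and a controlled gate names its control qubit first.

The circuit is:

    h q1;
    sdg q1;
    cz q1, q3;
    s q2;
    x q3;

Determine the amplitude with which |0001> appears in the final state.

The final state's coefficient on |0001> equals sqrt(2)/2.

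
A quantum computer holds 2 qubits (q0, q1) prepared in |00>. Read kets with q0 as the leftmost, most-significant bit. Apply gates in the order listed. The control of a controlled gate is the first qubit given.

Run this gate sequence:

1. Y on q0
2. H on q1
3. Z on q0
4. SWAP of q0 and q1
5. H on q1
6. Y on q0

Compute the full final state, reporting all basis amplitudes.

The final amplitudes are -1/2 on |00>, 1/2 on |01>, 1/2 on |10>, -1/2 on |11>.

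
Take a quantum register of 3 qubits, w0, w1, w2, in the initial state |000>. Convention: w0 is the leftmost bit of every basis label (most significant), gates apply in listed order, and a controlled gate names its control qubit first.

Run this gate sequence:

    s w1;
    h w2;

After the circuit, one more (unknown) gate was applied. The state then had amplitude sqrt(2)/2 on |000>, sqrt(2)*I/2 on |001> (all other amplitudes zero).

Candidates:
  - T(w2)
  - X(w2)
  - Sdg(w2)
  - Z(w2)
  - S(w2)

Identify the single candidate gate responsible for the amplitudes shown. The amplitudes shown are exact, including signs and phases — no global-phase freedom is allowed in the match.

It was S(w2) that produced the state shown.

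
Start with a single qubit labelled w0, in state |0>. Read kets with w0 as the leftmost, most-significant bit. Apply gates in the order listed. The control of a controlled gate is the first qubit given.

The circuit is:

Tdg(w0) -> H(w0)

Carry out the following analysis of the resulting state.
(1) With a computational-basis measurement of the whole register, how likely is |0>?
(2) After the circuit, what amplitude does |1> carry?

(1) Outcome |0> occurs with probability 1/2.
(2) The final state's coefficient on |1> equals sqrt(2)/2.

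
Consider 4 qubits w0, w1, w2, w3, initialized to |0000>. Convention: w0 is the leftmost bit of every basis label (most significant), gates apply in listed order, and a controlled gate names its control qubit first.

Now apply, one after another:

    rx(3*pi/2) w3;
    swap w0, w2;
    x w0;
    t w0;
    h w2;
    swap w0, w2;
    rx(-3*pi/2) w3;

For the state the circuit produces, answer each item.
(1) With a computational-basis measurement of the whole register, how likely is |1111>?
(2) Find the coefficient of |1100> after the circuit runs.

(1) Outcome |1111> occurs with probability 0.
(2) The final state's coefficient on |1100> equals 0.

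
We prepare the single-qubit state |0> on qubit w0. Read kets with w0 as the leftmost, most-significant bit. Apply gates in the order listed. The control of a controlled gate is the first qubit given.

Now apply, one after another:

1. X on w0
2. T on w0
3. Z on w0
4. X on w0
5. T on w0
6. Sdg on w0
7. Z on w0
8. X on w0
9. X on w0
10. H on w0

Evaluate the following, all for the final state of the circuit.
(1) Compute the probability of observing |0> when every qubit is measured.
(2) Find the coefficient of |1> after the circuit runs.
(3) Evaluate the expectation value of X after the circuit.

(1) The probability of measuring |0> is 1/2.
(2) |1> carries amplitude -sqrt(2)*exp(I*pi/4)/2 in the final state.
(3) The observable X averages to 1.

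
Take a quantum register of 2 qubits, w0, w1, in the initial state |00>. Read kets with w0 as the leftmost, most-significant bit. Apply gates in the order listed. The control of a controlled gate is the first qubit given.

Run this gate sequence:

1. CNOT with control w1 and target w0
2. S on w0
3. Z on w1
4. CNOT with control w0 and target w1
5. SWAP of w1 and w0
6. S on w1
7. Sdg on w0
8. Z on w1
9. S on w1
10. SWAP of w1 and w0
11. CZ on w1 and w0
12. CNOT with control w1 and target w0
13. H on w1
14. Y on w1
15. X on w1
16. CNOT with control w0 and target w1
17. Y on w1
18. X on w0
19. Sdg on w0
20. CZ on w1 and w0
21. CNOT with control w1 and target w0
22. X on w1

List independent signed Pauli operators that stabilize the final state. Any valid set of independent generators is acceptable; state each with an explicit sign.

The final state is stabilized by the group generated by -XX, +ZZ; other independent generating sets are equally valid.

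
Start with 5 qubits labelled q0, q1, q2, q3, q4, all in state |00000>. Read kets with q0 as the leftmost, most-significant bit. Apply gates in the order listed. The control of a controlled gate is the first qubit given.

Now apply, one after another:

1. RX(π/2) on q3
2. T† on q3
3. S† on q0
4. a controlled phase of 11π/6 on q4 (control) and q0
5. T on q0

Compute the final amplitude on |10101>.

|10101> carries amplitude 0 in the final state.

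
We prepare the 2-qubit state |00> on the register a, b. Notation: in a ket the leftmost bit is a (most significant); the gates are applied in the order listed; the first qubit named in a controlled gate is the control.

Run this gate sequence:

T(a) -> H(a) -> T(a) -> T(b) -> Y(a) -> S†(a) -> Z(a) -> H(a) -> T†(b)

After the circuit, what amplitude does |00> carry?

The amplitude on |00> is -1/2 - exp(3*I*pi/4)/2.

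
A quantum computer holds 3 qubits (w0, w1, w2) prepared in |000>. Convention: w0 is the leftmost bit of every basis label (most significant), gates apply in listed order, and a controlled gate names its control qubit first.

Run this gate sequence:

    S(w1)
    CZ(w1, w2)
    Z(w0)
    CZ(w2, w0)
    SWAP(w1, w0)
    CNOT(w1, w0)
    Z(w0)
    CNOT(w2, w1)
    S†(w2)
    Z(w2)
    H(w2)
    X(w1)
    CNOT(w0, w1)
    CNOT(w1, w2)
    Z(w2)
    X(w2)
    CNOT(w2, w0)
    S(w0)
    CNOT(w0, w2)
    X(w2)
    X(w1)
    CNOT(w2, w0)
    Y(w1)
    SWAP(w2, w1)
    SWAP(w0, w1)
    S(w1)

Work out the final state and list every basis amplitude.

The resulting statevector has amplitude -sqrt(2)/2 on |101>, sqrt(2)/2 on |111>, and 0 on every other basis state.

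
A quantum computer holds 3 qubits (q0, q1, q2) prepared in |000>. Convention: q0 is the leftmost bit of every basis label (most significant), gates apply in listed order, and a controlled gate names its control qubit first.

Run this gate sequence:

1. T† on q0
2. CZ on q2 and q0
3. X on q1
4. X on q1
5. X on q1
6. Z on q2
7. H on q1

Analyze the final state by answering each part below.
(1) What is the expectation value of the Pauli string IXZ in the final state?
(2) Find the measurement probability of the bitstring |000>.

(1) The expectation value of IXZ is -1. Key observation: gates 4-5 undo each other exactly, leaving only the rest of the circuit to track.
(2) Outcome |000> occurs with probability 1/2.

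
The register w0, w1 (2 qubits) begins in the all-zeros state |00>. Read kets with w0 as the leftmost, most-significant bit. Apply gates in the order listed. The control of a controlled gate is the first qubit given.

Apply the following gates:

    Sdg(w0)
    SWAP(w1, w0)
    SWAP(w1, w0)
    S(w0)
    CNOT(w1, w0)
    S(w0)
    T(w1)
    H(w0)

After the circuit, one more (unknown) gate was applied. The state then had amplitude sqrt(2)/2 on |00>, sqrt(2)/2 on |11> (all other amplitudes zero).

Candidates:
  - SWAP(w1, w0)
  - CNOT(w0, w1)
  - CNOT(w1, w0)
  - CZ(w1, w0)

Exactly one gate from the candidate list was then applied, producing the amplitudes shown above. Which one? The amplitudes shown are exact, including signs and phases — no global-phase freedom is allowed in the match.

The unique candidate consistent with the amplitudes is CNOT(w0, w1). Key observation: gates 1-4 undo each other exactly, leaving only the rest of the circuit to track.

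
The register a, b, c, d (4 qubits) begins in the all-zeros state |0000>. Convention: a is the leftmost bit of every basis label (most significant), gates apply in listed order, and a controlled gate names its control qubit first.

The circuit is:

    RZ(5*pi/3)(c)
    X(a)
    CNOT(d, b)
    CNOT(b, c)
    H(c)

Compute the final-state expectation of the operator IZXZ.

The observable IZXZ averages to 1.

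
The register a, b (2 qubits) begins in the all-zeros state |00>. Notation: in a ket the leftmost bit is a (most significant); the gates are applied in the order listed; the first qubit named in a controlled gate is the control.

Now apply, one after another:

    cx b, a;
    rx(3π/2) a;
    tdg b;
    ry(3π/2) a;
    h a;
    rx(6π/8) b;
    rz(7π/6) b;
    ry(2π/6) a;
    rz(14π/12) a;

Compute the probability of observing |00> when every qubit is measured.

The probability of measuring |00> is 1/4 - sqrt(2)/8.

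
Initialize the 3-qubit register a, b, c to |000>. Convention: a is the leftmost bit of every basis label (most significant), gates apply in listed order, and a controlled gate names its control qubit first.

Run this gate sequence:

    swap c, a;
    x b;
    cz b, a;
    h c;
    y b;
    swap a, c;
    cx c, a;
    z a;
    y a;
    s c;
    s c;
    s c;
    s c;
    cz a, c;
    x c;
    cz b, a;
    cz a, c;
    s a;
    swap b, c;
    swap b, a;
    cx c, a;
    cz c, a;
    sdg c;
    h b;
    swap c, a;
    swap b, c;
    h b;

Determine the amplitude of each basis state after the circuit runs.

The final amplitudes are sqrt(2)*(1 - I)/4 on |000>, sqrt(2)*(1 + I)/4 on |001>, sqrt(2)*(-1 + I)/4 on |010>, sqrt(2)*(-1 - I)/4 on |011>, 0 on |100>, 0 on |101>, 0 on |110>, 0 on |111>. Key observation: the block from step 10 through step 13 cancels to the identity and can be dropped.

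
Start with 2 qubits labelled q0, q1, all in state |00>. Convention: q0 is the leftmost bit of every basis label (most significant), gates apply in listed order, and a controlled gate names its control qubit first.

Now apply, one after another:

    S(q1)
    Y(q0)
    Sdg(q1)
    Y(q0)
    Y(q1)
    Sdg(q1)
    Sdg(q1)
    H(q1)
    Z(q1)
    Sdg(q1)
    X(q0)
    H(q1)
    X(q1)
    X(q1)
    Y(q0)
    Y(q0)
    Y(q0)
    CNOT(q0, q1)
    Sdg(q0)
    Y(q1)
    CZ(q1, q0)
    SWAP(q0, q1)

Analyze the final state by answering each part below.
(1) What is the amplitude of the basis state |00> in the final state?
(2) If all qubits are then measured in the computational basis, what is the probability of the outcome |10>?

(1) |00> carries amplitude -1/2 + I/2 in the final state.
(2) Outcome |10> occurs with probability 1/2.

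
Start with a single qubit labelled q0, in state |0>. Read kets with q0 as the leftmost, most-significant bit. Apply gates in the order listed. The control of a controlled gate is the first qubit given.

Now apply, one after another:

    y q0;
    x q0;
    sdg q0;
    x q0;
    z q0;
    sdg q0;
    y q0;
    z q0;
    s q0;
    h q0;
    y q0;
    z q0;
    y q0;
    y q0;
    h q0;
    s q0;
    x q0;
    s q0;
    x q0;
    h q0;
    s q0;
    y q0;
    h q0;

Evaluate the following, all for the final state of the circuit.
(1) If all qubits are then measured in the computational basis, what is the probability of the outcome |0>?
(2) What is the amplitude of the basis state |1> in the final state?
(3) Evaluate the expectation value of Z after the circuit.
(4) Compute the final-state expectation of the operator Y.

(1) Outcome |0> occurs with probability 1/2.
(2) The final state's coefficient on |1> equals 1/2 + I/2.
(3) The observable Z averages to 0.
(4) The observable Y averages to -1.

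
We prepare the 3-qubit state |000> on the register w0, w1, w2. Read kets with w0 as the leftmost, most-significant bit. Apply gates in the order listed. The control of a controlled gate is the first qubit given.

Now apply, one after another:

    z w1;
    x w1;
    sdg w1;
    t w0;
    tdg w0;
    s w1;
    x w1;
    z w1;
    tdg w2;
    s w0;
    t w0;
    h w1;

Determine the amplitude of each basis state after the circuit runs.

The resulting statevector has amplitude sqrt(2)/2 on |000>, sqrt(2)/2 on |010>, and 0 on every other basis state. Key observation: steps 1-8 multiply out to the identity, so the circuit reduces to the remaining gates.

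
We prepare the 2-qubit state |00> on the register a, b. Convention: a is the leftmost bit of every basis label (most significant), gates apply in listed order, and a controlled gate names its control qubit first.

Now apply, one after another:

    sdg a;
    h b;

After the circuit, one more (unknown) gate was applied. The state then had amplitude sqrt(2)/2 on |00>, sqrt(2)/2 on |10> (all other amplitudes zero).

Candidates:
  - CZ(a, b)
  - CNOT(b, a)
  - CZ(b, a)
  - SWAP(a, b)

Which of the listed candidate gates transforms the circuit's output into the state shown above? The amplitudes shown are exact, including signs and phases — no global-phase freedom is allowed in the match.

The applied gate was SWAP(a, b).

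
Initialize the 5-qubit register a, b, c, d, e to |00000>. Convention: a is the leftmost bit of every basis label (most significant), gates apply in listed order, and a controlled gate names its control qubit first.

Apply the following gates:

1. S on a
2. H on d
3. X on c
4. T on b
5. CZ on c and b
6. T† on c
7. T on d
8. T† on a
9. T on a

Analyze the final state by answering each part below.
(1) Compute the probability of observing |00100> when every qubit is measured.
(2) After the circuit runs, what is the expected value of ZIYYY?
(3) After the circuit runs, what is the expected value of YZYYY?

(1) The probability of measuring |00100> is 1/2.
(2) The expectation value of ZIYYY is 0.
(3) The expectation value of YZYYY is 0.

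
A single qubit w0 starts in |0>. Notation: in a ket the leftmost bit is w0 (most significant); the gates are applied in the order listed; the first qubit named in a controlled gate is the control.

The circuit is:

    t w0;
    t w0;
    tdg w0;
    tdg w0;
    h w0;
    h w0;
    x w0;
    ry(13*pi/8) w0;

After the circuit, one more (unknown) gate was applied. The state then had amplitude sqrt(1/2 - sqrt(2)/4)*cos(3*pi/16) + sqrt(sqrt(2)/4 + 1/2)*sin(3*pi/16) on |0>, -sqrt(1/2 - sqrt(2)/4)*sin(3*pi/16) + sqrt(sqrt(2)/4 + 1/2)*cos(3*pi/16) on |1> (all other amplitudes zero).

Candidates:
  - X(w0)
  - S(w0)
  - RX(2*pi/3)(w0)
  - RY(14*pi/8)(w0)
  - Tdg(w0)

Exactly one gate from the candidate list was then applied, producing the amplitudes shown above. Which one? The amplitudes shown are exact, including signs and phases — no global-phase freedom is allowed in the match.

The applied gate was RY(14*pi/8)(w0). Key observation: gates 1-4 undo each other exactly, leaving only the rest of the circuit to track.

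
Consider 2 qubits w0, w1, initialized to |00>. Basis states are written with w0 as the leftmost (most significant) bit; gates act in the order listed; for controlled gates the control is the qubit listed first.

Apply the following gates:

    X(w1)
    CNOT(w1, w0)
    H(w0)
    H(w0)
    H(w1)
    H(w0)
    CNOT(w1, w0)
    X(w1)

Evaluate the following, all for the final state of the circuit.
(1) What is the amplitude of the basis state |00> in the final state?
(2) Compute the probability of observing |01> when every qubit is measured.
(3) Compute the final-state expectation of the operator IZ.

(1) |00> carries amplitude 1/2 in the final state.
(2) A full measurement returns |01> with probability 1/4.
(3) In the final state, IZ has expectation 0.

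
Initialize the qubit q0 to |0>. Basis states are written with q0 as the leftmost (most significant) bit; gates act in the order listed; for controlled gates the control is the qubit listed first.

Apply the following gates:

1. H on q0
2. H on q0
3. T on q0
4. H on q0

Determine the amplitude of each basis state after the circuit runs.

After the circuit, the state carries amplitude sqrt(2)/2 on |0>, sqrt(2)/2 on |1>. Key observation: steps 1-2 multiply out to the identity, so the circuit reduces to the remaining gates.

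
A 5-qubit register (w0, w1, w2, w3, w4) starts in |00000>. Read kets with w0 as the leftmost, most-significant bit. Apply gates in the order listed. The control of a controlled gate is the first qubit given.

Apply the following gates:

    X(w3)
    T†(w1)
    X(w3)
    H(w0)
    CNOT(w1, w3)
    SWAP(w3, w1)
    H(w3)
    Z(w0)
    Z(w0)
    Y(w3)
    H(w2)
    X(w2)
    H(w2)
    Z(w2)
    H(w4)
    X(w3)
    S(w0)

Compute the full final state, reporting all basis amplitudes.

The final amplitudes are sqrt(2)*I/4 on |00000>, sqrt(2)*I/4 on |00001>, -sqrt(2)*I/4 on |00010>, -sqrt(2)*I/4 on |00011>, -sqrt(2)/4 on |10000>, -sqrt(2)/4 on |10001>, sqrt(2)/4 on |10010>, sqrt(2)/4 on |10011>, and 0 on every other basis state.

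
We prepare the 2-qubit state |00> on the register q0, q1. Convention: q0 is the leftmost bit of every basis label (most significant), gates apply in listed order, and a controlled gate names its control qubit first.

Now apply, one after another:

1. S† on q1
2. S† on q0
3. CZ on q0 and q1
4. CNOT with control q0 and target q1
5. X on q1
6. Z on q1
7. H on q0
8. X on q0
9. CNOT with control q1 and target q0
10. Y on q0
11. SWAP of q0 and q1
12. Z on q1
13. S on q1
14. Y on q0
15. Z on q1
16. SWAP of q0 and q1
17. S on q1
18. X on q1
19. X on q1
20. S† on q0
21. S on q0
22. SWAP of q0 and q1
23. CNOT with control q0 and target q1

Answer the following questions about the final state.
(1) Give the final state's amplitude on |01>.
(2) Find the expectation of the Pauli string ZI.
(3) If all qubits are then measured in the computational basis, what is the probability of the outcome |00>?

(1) |01> carries amplitude -sqrt(2)*I/2 in the final state. Key observation: the block from step 18 through step 19 cancels to the identity and can be dropped.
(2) The observable ZI averages to 1.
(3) The probability of measuring |00> is 1/2.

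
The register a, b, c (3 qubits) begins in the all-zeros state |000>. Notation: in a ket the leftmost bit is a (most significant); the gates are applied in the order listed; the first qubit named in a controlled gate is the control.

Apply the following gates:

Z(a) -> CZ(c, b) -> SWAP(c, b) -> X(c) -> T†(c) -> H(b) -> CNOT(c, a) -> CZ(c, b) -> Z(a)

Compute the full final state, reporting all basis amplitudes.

The resulting statevector has amplitude sqrt(2)*exp(3*I*pi/4)/2 on |101>, -sqrt(2)*exp(3*I*pi/4)/2 on |111>, and 0 on every other basis state.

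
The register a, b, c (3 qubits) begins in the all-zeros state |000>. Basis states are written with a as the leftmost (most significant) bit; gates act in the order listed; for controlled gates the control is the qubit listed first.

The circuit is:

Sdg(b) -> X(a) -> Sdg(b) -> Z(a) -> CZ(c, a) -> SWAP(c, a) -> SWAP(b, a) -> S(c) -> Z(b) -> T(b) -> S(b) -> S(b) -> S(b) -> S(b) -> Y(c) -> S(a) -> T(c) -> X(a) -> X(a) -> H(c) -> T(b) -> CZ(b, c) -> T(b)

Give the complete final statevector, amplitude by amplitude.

The resulting statevector has amplitude -sqrt(2)/2 on |000>, -sqrt(2)/2 on |001>, and 0 on every other basis state.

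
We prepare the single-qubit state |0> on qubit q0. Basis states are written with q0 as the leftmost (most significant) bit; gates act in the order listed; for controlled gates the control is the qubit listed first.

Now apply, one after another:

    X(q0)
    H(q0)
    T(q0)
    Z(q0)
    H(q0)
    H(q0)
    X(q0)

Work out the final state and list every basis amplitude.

The resulting statevector has amplitude sqrt(2)*exp(I*pi/4)/2 on |0>, sqrt(2)/2 on |1>.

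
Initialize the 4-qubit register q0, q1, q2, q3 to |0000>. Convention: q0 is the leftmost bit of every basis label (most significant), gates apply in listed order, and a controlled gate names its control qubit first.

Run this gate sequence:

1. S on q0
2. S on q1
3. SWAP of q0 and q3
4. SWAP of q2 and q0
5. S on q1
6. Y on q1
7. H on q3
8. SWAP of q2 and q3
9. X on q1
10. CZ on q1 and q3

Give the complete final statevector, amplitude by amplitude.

After the circuit, the state carries amplitude sqrt(2)*I/2 on |0000>, sqrt(2)*I/2 on |0010>, and 0 on every other basis state.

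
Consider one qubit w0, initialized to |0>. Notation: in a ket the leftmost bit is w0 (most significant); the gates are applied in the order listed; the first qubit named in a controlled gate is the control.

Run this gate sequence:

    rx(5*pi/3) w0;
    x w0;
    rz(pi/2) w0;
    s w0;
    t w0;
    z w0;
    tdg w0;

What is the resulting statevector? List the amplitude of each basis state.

After the circuit, the state carries amplitude -exp(I*pi/4)/2 on |0>, sqrt(3)*exp(3*I*pi/4)/2 on |1>.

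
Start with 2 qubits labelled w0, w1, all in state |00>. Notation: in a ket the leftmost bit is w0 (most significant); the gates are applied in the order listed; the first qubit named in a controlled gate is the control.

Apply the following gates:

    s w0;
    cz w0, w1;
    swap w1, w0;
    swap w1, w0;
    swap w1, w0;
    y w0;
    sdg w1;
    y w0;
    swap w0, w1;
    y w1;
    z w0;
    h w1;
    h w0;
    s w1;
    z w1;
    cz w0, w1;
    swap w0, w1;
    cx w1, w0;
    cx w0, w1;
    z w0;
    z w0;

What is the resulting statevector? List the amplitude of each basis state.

After the circuit, the state carries amplitude I/2 on |00>, 1/2 on |01>, I/2 on |10>, -1/2 on |11>.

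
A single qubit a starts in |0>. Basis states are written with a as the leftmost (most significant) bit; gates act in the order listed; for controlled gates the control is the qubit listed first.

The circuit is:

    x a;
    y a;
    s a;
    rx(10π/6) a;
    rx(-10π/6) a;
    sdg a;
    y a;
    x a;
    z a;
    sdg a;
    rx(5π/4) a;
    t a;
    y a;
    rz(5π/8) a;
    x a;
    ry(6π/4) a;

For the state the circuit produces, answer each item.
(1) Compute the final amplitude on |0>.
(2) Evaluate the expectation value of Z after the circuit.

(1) |0> carries amplitude sqrt(2)*sqrt(sqrt(2)/4 + 1/2)*exp(-I*pi/16)/2 + sqrt(2)*I*sqrt(1/2 - sqrt(2)/4)*exp(5*I*pi/16)/2 in the final state. Key observation: the block from step 1 through step 8 cancels to the identity and can be dropped.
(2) The expectation value of Z is sqrt(2)*(exp(I*pi/4) + I)*exp(5*I*pi/8)/4.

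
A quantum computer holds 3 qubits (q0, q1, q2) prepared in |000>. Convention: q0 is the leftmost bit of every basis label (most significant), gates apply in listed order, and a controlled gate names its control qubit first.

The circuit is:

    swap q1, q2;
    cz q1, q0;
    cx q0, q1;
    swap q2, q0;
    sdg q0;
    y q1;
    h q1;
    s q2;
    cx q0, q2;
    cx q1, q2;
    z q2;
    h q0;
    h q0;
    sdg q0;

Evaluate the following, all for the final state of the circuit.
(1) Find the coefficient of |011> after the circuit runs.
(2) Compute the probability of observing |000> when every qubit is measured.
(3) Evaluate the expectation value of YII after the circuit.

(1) The amplitude on |011> is sqrt(2)*I/2.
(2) The probability of measuring |000> is 1/2.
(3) In the final state, YII has expectation 0.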